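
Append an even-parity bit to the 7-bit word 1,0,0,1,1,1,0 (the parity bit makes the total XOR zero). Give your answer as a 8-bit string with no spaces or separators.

10011100

XOR of the 7 data bits: 1⊕0⊕0⊕1⊕1⊕1⊕0 = 0
Parity bit = 0 (so all 8 bits XOR to 0).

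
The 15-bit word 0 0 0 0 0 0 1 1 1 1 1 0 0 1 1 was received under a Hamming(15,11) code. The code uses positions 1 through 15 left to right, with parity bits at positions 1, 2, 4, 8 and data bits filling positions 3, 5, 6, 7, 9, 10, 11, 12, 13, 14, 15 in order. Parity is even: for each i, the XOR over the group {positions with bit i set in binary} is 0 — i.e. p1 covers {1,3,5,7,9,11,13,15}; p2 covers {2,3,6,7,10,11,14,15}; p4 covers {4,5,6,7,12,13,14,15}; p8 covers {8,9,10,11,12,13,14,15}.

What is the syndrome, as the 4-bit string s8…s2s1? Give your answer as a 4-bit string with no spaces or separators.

0110

s1 (pos 1,3,5,7,9,11,13,15): 0⊕0⊕0⊕1⊕1⊕1⊕0⊕1 = 0
s2 (pos 2,3,6,7,10,11,14,15): 0⊕0⊕0⊕1⊕1⊕1⊕1⊕1 = 1
s4 (pos 4,5,6,7,12,13,14,15): 0⊕0⊕0⊕1⊕0⊕0⊕1⊕1 = 1
s8 (pos 8,9,10,11,12,13,14,15): 1⊕1⊕1⊕1⊕0⊕0⊕1⊕1 = 0
Syndrome s8…s1 = 0110 → error at position 6.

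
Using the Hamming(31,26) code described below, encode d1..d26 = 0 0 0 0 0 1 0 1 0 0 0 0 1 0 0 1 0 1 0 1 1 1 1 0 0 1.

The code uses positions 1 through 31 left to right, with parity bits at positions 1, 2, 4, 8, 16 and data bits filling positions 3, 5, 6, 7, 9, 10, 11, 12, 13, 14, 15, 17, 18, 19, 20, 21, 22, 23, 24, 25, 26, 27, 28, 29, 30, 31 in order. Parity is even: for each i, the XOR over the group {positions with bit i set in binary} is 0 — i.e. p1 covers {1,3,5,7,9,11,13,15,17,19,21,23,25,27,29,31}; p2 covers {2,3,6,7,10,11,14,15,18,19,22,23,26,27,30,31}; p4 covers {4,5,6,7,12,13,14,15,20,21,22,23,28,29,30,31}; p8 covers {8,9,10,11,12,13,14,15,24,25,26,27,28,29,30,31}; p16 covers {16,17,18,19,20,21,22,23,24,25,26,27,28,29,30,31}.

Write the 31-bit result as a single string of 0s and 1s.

Place data at non-parity positions: p1 p2 0 p4 0 0 0 p8 0 1 0 1 0 0 0 p16 0 1 0 0 1 0 1 0 1 1 1 1 0 0 1
p1 (pos 1,3,5,7,9,11,13,15,17,19,21,23,25,27,29,31): XOR of data positions = 0⊕0⊕0⊕0⊕0⊕0⊕0⊕0⊕0⊕1⊕1⊕1⊕1⊕0⊕1 = 1
p2 (pos 2,3,6,7,10,11,14,15,18,19,22,23,26,27,30,31): XOR of data positions = 0⊕0⊕0⊕1⊕0⊕0⊕0⊕1⊕0⊕0⊕1⊕1⊕1⊕0⊕1 = 0
p4 (pos 4,5,6,7,12,13,14,15,20,21,22,23,28,29,30,31): XOR of data positions = 0⊕0⊕0⊕1⊕0⊕0⊕0⊕0⊕1⊕0⊕1⊕1⊕0⊕0⊕1 = 1
p8 (pos 8,9,10,11,12,13,14,15,24,25,26,27,28,29,30,31): XOR of data positions = 0⊕1⊕0⊕1⊕0⊕0⊕0⊕0⊕1⊕1⊕1⊕1⊕0⊕0⊕1 = 1
p16 (pos 16,17,18,19,20,21,22,23,24,25,26,27,28,29,30,31): XOR of data positions = 0⊕1⊕0⊕0⊕1⊕0⊕1⊕0⊕1⊕1⊕1⊕1⊕0⊕0⊕1 = 0
Codeword: 1001000101010000010010101111001

1001000101010000010010101111001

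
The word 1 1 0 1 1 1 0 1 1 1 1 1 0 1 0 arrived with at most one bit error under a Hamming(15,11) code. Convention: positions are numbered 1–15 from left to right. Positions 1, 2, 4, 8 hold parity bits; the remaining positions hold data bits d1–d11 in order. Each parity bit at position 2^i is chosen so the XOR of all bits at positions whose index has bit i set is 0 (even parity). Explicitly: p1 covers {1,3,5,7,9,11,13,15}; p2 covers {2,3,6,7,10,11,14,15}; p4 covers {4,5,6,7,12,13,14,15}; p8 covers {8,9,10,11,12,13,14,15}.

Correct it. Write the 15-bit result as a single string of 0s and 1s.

110110011111010

s1 (pos 1,3,5,7,9,11,13,15): 1⊕0⊕1⊕0⊕1⊕1⊕0⊕0 = 0
s2 (pos 2,3,6,7,10,11,14,15): 1⊕0⊕1⊕0⊕1⊕1⊕1⊕0 = 1
s4 (pos 4,5,6,7,12,13,14,15): 1⊕1⊕1⊕0⊕1⊕0⊕1⊕0 = 1
s8 (pos 8,9,10,11,12,13,14,15): 1⊕1⊕1⊕1⊕1⊕0⊕1⊕0 = 0
Syndrome s8…s1 = 0110 → error at position 6.
Flip position 6: 110111011111010 → 110110011111010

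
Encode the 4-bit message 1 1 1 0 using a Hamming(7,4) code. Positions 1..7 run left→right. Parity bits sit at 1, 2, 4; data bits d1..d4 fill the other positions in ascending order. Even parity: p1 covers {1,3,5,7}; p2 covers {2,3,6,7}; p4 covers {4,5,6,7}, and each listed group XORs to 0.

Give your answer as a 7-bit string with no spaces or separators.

Place data at non-parity positions: p1 p2 1 p4 1 1 0
p1 (pos 1,3,5,7): XOR of data positions = 1⊕1⊕0 = 0
p2 (pos 2,3,6,7): XOR of data positions = 1⊕1⊕0 = 0
p4 (pos 4,5,6,7): XOR of data positions = 1⊕1⊕0 = 0
Codeword: 0010110

0010110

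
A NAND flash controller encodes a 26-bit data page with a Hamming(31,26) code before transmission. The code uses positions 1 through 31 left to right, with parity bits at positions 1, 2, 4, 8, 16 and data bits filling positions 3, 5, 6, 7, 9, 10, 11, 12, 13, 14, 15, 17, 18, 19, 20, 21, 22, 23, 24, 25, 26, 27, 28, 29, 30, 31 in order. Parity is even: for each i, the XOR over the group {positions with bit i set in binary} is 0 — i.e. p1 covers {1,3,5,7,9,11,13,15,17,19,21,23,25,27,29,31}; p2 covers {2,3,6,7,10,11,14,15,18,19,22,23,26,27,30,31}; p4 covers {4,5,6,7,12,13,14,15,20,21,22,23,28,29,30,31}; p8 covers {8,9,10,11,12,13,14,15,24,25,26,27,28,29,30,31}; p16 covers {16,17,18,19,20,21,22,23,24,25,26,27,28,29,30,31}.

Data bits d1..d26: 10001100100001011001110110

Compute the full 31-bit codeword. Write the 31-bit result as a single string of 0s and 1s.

Place data at non-parity positions: p1 p2 1 p4 0 0 0 p8 1 1 0 0 1 0 0 p16 0 0 1 0 1 1 0 0 1 1 1 0 1 1 0
p1 (pos 1,3,5,7,9,11,13,15,17,19,21,23,25,27,29,31): XOR of data positions = 1⊕0⊕0⊕1⊕0⊕1⊕0⊕0⊕1⊕1⊕0⊕1⊕1⊕1⊕0 = 0
p2 (pos 2,3,6,7,10,11,14,15,18,19,22,23,26,27,30,31): XOR of data positions = 1⊕0⊕0⊕1⊕0⊕0⊕0⊕0⊕1⊕1⊕0⊕1⊕1⊕1⊕0 = 1
p4 (pos 4,5,6,7,12,13,14,15,20,21,22,23,28,29,30,31): XOR of data positions = 0⊕0⊕0⊕0⊕1⊕0⊕0⊕0⊕1⊕1⊕0⊕0⊕1⊕1⊕0 = 1
p8 (pos 8,9,10,11,12,13,14,15,24,25,26,27,28,29,30,31): XOR of data positions = 1⊕1⊕0⊕0⊕1⊕0⊕0⊕0⊕1⊕1⊕1⊕0⊕1⊕1⊕0 = 0
p16 (pos 16,17,18,19,20,21,22,23,24,25,26,27,28,29,30,31): XOR of data positions = 0⊕0⊕1⊕0⊕1⊕1⊕0⊕0⊕1⊕1⊕1⊕0⊕1⊕1⊕0 = 0
Codeword: 0111000011001000001011001110110

0111000011001000001011001110110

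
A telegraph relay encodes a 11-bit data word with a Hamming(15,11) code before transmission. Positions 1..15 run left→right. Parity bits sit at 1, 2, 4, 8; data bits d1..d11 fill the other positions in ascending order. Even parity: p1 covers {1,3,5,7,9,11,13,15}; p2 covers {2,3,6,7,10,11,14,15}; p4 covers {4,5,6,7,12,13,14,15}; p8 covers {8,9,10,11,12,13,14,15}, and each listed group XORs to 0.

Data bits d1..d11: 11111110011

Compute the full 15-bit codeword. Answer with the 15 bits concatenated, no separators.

011111111110011

Place data at non-parity positions: p1 p2 1 p4 1 1 1 p8 1 1 1 0 0 1 1
p1 (pos 1,3,5,7,9,11,13,15): XOR of data positions = 1⊕1⊕1⊕1⊕1⊕0⊕1 = 0
p2 (pos 2,3,6,7,10,11,14,15): XOR of data positions = 1⊕1⊕1⊕1⊕1⊕1⊕1 = 1
p4 (pos 4,5,6,7,12,13,14,15): XOR of data positions = 1⊕1⊕1⊕0⊕0⊕1⊕1 = 1
p8 (pos 8,9,10,11,12,13,14,15): XOR of data positions = 1⊕1⊕1⊕0⊕0⊕1⊕1 = 1
Codeword: 011111111110011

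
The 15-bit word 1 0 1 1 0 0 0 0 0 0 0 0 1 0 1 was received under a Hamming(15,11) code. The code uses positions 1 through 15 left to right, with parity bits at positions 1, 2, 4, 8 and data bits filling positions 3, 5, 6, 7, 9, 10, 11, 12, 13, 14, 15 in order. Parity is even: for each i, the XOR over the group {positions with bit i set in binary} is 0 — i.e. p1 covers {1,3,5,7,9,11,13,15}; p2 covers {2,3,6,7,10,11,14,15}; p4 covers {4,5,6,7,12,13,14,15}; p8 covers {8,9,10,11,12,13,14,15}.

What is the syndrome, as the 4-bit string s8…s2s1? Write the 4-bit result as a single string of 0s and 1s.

0100

s1 (pos 1,3,5,7,9,11,13,15): 1⊕1⊕0⊕0⊕0⊕0⊕1⊕1 = 0
s2 (pos 2,3,6,7,10,11,14,15): 0⊕1⊕0⊕0⊕0⊕0⊕0⊕1 = 0
s4 (pos 4,5,6,7,12,13,14,15): 1⊕0⊕0⊕0⊕0⊕1⊕0⊕1 = 1
s8 (pos 8,9,10,11,12,13,14,15): 0⊕0⊕0⊕0⊕0⊕1⊕0⊕1 = 0
Syndrome s8…s1 = 0100 → error at position 4.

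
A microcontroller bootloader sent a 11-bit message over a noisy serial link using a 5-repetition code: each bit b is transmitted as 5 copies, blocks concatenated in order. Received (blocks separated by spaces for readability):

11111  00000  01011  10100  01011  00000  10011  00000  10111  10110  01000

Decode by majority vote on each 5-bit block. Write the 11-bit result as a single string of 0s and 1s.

Block 1 (11111): 5 ones → 1
Block 2 (00000): 0 ones → 0
Block 3 (01011): 3 ones → 1
Block 4 (10100): 2 ones → 0
Block 5 (01011): 3 ones → 1
Block 6 (00000): 0 ones → 0
Block 7 (10011): 3 ones → 1
Block 8 (00000): 0 ones → 0
Block 9 (10111): 4 ones → 1
Block 10 (10110): 3 ones → 1
Block 11 (01000): 1 one → 0

10101010110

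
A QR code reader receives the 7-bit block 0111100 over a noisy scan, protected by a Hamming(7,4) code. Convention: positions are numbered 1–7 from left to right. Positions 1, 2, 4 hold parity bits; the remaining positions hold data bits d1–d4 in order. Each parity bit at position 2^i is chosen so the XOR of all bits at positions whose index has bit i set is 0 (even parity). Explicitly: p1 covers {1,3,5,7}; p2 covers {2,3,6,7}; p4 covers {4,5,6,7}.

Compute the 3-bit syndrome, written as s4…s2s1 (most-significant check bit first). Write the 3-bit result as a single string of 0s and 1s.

s1 (pos 1,3,5,7): 0⊕1⊕1⊕0 = 0
s2 (pos 2,3,6,7): 1⊕1⊕0⊕0 = 0
s4 (pos 4,5,6,7): 1⊕1⊕0⊕0 = 0
Syndrome s4…s1 = 000 → no error.

000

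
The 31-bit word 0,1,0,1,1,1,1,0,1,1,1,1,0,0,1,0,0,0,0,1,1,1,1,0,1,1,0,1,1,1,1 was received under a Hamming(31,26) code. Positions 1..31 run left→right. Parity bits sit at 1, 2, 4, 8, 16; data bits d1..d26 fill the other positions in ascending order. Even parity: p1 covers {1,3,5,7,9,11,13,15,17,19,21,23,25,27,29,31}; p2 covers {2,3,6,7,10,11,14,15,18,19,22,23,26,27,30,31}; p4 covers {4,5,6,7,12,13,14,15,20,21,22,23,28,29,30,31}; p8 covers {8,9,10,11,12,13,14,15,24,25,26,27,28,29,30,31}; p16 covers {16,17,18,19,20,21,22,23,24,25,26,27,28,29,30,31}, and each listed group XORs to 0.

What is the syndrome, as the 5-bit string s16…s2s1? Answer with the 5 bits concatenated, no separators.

s1 (pos 1,3,5,7,9,11,13,15,17,19,21,23,25,27,29,31): 0⊕0⊕1⊕1⊕1⊕1⊕0⊕1⊕0⊕0⊕1⊕1⊕1⊕0⊕1⊕1 = 0
s2 (pos 2,3,6,7,10,11,14,15,18,19,22,23,26,27,30,31): 1⊕0⊕1⊕1⊕1⊕1⊕0⊕1⊕0⊕0⊕1⊕1⊕1⊕0⊕1⊕1 = 1
s4 (pos 4,5,6,7,12,13,14,15,20,21,22,23,28,29,30,31): 1⊕1⊕1⊕1⊕1⊕0⊕0⊕1⊕1⊕1⊕1⊕1⊕1⊕1⊕1⊕1 = 0
s8 (pos 8,9,10,11,12,13,14,15,24,25,26,27,28,29,30,31): 0⊕1⊕1⊕1⊕1⊕0⊕0⊕1⊕0⊕1⊕1⊕0⊕1⊕1⊕1⊕1 = 1
s16 (pos 16,17,18,19,20,21,22,23,24,25,26,27,28,29,30,31): 0⊕0⊕0⊕0⊕1⊕1⊕1⊕1⊕0⊕1⊕1⊕0⊕1⊕1⊕1⊕1 = 0
Syndrome s16…s1 = 01010 → error at position 10.

01010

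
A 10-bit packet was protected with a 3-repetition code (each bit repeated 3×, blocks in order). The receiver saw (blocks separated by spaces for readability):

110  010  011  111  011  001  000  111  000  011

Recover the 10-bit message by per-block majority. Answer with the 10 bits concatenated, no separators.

1011100101

Block 1 (110): 2 ones → 1
Block 2 (010): 1 one → 0
Block 3 (011): 2 ones → 1
Block 4 (111): 3 ones → 1
Block 5 (011): 2 ones → 1
Block 6 (001): 1 one → 0
Block 7 (000): 0 ones → 0
Block 8 (111): 3 ones → 1
Block 9 (000): 0 ones → 0
Block 10 (011): 2 ones → 1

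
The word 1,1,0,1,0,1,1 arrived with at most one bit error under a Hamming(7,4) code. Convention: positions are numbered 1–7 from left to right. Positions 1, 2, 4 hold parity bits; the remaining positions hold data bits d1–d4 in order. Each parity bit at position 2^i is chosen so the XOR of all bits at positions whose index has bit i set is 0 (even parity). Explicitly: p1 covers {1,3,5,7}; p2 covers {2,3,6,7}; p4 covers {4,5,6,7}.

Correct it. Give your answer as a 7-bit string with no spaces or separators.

s1 (pos 1,3,5,7): 1⊕0⊕0⊕1 = 0
s2 (pos 2,3,6,7): 1⊕0⊕1⊕1 = 1
s4 (pos 4,5,6,7): 1⊕0⊕1⊕1 = 1
Syndrome s4…s1 = 110 → error at position 6.
Flip position 6: 1101011 → 1101001

1101001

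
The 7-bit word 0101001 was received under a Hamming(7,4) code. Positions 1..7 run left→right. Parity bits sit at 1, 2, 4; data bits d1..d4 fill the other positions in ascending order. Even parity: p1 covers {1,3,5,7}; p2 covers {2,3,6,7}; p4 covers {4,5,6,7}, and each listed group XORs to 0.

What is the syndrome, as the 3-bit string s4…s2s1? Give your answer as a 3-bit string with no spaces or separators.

s1 (pos 1,3,5,7): 0⊕0⊕0⊕1 = 1
s2 (pos 2,3,6,7): 1⊕0⊕0⊕1 = 0
s4 (pos 4,5,6,7): 1⊕0⊕0⊕1 = 0
Syndrome s4…s1 = 001 → error at position 1.

001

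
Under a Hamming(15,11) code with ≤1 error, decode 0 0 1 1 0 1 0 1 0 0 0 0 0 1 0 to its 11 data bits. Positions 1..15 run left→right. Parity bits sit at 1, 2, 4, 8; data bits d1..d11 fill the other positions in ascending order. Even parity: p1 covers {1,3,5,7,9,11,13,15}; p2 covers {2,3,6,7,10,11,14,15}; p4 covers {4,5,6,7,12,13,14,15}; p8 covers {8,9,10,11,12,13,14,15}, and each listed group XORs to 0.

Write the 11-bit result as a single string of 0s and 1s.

10110000010

s1 (pos 1,3,5,7,9,11,13,15): 0⊕1⊕0⊕0⊕0⊕0⊕0⊕0 = 1
s2 (pos 2,3,6,7,10,11,14,15): 0⊕1⊕1⊕0⊕0⊕0⊕1⊕0 = 1
s4 (pos 4,5,6,7,12,13,14,15): 1⊕0⊕1⊕0⊕0⊕0⊕1⊕0 = 1
s8 (pos 8,9,10,11,12,13,14,15): 1⊕0⊕0⊕0⊕0⊕0⊕1⊕0 = 0
Syndrome s8…s1 = 0111 → error at position 7.
Flip position 7: 001101010000010 → 001101110000010
Read data bits from positions 3,5,6,7,9,10,11,12,13,14,15: 10110000010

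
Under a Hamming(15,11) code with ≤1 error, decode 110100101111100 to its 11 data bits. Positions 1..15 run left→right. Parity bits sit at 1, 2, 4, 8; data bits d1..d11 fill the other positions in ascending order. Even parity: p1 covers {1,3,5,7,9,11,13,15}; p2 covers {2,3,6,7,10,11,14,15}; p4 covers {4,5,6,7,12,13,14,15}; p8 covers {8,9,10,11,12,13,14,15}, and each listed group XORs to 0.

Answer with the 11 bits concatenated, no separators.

00010111100

s1 (pos 1,3,5,7,9,11,13,15): 1⊕0⊕0⊕1⊕1⊕1⊕1⊕0 = 1
s2 (pos 2,3,6,7,10,11,14,15): 1⊕0⊕0⊕1⊕1⊕1⊕0⊕0 = 0
s4 (pos 4,5,6,7,12,13,14,15): 1⊕0⊕0⊕1⊕1⊕1⊕0⊕0 = 0
s8 (pos 8,9,10,11,12,13,14,15): 0⊕1⊕1⊕1⊕1⊕1⊕0⊕0 = 1
Syndrome s8…s1 = 1001 → error at position 9.
Flip position 9: 110100101111100 → 110100100111100
Read data bits from positions 3,5,6,7,9,10,11,12,13,14,15: 00010111100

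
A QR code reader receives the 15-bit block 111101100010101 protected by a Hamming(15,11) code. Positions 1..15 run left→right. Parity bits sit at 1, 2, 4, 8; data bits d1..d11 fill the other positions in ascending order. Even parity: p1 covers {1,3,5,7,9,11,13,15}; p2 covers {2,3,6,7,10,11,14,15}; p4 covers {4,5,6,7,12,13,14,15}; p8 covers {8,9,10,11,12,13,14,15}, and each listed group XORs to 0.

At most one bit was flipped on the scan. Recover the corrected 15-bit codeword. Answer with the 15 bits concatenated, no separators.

111101100011101

s1 (pos 1,3,5,7,9,11,13,15): 1⊕1⊕0⊕1⊕0⊕1⊕1⊕1 = 0
s2 (pos 2,3,6,7,10,11,14,15): 1⊕1⊕1⊕1⊕0⊕1⊕0⊕1 = 0
s4 (pos 4,5,6,7,12,13,14,15): 1⊕0⊕1⊕1⊕0⊕1⊕0⊕1 = 1
s8 (pos 8,9,10,11,12,13,14,15): 0⊕0⊕0⊕1⊕0⊕1⊕0⊕1 = 1
Syndrome s8…s1 = 1100 → error at position 12.
Flip position 12: 111101100010101 → 111101100011101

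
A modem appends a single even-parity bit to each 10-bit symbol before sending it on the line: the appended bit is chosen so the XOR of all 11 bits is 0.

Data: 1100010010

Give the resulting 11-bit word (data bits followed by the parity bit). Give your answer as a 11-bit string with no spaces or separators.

XOR of the 10 data bits: 1⊕1⊕0⊕0⊕0⊕1⊕0⊕0⊕1⊕0 = 0
Parity bit = 0 (so all 11 bits XOR to 0).

11000100100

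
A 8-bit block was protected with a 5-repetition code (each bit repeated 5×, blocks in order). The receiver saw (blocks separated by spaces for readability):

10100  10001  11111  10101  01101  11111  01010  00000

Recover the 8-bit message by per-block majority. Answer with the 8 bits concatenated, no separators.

Block 1 (10100): 2 ones → 0
Block 2 (10001): 2 ones → 0
Block 3 (11111): 5 ones → 1
Block 4 (10101): 3 ones → 1
Block 5 (01101): 3 ones → 1
Block 6 (11111): 5 ones → 1
Block 7 (01010): 2 ones → 0
Block 8 (00000): 0 ones → 0

00111100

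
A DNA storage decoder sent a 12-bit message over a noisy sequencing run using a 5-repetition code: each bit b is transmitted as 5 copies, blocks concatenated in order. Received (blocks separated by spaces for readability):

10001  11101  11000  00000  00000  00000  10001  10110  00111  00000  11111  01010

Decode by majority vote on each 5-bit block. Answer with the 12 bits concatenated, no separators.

010000011010

Block 1 (10001): 2 ones → 0
Block 2 (11101): 4 ones → 1
Block 3 (11000): 2 ones → 0
Block 4 (00000): 0 ones → 0
Block 5 (00000): 0 ones → 0
Block 6 (00000): 0 ones → 0
Block 7 (10001): 2 ones → 0
Block 8 (10110): 3 ones → 1
Block 9 (00111): 3 ones → 1
Block 10 (00000): 0 ones → 0
Block 11 (11111): 5 ones → 1
Block 12 (01010): 2 ones → 0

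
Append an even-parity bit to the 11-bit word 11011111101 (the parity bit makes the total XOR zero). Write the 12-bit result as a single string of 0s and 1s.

110111111011

XOR of the 11 data bits: 1⊕1⊕0⊕1⊕1⊕1⊕1⊕1⊕1⊕0⊕1 = 1
Parity bit = 1 (so all 12 bits XOR to 0).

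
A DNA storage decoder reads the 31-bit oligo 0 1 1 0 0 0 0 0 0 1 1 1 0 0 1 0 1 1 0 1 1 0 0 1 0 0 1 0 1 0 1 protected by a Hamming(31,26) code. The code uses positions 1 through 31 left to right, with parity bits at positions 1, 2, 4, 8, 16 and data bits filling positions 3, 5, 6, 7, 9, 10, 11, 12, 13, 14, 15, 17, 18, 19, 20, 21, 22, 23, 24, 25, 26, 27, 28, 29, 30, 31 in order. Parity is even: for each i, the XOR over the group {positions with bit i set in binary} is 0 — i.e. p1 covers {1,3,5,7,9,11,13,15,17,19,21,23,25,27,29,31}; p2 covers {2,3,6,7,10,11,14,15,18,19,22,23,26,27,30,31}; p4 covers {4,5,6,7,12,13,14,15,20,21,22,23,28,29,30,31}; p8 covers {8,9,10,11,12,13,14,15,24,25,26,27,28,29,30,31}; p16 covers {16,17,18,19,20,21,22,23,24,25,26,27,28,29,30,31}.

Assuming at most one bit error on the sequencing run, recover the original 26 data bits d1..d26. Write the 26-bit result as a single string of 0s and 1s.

s1 (pos 1,3,5,7,9,11,13,15,17,19,21,23,25,27,29,31): 0⊕1⊕0⊕0⊕0⊕1⊕0⊕1⊕1⊕0⊕1⊕0⊕0⊕1⊕1⊕1 = 0
s2 (pos 2,3,6,7,10,11,14,15,18,19,22,23,26,27,30,31): 1⊕1⊕0⊕0⊕1⊕1⊕0⊕1⊕1⊕0⊕0⊕0⊕0⊕1⊕0⊕1 = 0
s4 (pos 4,5,6,7,12,13,14,15,20,21,22,23,28,29,30,31): 0⊕0⊕0⊕0⊕1⊕0⊕0⊕1⊕1⊕1⊕0⊕0⊕0⊕1⊕0⊕1 = 0
s8 (pos 8,9,10,11,12,13,14,15,24,25,26,27,28,29,30,31): 0⊕0⊕1⊕1⊕1⊕0⊕0⊕1⊕1⊕0⊕0⊕1⊕0⊕1⊕0⊕1 = 0
s16 (pos 16,17,18,19,20,21,22,23,24,25,26,27,28,29,30,31): 0⊕1⊕1⊕0⊕1⊕1⊕0⊕0⊕1⊕0⊕0⊕1⊕0⊕1⊕0⊕1 = 0
Syndrome s16…s1 = 00000 → no error.
Read data bits from positions 3,5,6,7,9,10,11,12,13,14,15,17,18,19,20,21,22,23,24,25,26,27,28,29,30,31: 10000111001110110010010101

10000111001110110010010101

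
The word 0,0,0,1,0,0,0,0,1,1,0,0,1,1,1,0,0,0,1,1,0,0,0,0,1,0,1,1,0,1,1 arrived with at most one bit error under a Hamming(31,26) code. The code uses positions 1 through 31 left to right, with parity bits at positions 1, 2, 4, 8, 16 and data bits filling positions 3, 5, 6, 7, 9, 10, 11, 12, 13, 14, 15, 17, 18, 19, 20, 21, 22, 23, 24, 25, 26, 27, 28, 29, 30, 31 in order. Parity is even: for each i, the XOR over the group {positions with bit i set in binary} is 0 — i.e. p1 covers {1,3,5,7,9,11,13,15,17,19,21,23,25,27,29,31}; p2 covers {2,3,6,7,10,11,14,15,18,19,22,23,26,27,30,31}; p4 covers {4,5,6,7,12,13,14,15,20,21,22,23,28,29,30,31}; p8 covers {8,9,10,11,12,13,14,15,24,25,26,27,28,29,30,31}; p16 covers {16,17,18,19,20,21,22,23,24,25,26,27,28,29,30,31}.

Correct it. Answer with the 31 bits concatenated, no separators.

0001000011001110000100001011011

s1 (pos 1,3,5,7,9,11,13,15,17,19,21,23,25,27,29,31): 0⊕0⊕0⊕0⊕1⊕0⊕1⊕1⊕0⊕1⊕0⊕0⊕1⊕1⊕0⊕1 = 1
s2 (pos 2,3,6,7,10,11,14,15,18,19,22,23,26,27,30,31): 0⊕0⊕0⊕0⊕1⊕0⊕1⊕1⊕0⊕1⊕0⊕0⊕0⊕1⊕1⊕1 = 1
s4 (pos 4,5,6,7,12,13,14,15,20,21,22,23,28,29,30,31): 1⊕0⊕0⊕0⊕0⊕1⊕1⊕1⊕1⊕0⊕0⊕0⊕1⊕0⊕1⊕1 = 0
s8 (pos 8,9,10,11,12,13,14,15,24,25,26,27,28,29,30,31): 0⊕1⊕1⊕0⊕0⊕1⊕1⊕1⊕0⊕1⊕0⊕1⊕1⊕0⊕1⊕1 = 0
s16 (pos 16,17,18,19,20,21,22,23,24,25,26,27,28,29,30,31): 0⊕0⊕0⊕1⊕1⊕0⊕0⊕0⊕0⊕1⊕0⊕1⊕1⊕0⊕1⊕1 = 1
Syndrome s16…s1 = 10011 → error at position 19.
Flip position 19: 0001000011001110001100001011011 → 0001000011001110000100001011011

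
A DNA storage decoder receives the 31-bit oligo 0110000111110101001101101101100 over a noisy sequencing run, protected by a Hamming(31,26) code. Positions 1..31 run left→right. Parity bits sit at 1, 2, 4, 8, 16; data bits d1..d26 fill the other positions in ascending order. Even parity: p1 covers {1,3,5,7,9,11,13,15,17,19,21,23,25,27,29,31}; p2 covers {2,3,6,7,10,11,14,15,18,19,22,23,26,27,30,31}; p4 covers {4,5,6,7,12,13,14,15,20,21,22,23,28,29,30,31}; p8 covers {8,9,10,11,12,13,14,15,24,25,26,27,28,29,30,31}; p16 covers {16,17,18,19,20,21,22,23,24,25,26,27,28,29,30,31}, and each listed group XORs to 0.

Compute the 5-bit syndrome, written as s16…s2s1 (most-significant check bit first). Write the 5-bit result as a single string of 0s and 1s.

s1 (pos 1,3,5,7,9,11,13,15,17,19,21,23,25,27,29,31): 0⊕1⊕0⊕0⊕1⊕1⊕0⊕0⊕0⊕1⊕0⊕1⊕1⊕0⊕1⊕0 = 1
s2 (pos 2,3,6,7,10,11,14,15,18,19,22,23,26,27,30,31): 1⊕1⊕0⊕0⊕1⊕1⊕1⊕0⊕0⊕1⊕1⊕1⊕1⊕0⊕0⊕0 = 1
s4 (pos 4,5,6,7,12,13,14,15,20,21,22,23,28,29,30,31): 0⊕0⊕0⊕0⊕1⊕0⊕1⊕0⊕1⊕0⊕1⊕1⊕1⊕1⊕0⊕0 = 1
s8 (pos 8,9,10,11,12,13,14,15,24,25,26,27,28,29,30,31): 1⊕1⊕1⊕1⊕1⊕0⊕1⊕0⊕0⊕1⊕1⊕0⊕1⊕1⊕0⊕0 = 0
s16 (pos 16,17,18,19,20,21,22,23,24,25,26,27,28,29,30,31): 1⊕0⊕0⊕1⊕1⊕0⊕1⊕1⊕0⊕1⊕1⊕0⊕1⊕1⊕0⊕0 = 1
Syndrome s16…s1 = 10111 → error at position 23.

10111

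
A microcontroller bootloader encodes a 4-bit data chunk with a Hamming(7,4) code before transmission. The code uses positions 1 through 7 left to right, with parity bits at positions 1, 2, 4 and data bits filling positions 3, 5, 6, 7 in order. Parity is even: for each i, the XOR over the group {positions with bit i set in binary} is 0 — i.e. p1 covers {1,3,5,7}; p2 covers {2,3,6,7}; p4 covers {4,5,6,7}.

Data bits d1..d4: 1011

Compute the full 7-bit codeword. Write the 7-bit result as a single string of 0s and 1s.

Place data at non-parity positions: p1 p2 1 p4 0 1 1
p1 (pos 1,3,5,7): XOR of data positions = 1⊕0⊕1 = 0
p2 (pos 2,3,6,7): XOR of data positions = 1⊕1⊕1 = 1
p4 (pos 4,5,6,7): XOR of data positions = 0⊕1⊕1 = 0
Codeword: 0110011

0110011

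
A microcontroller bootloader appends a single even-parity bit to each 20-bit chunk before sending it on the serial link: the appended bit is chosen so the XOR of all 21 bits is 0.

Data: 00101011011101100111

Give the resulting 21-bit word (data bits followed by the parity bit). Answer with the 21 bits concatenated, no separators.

001010110111011001110

XOR of the 20 data bits: 0⊕0⊕1⊕0⊕1⊕0⊕1⊕1⊕0⊕1⊕1⊕1⊕0⊕1⊕1⊕0⊕0⊕1⊕1⊕1 = 0
Parity bit = 0 (so all 21 bits XOR to 0).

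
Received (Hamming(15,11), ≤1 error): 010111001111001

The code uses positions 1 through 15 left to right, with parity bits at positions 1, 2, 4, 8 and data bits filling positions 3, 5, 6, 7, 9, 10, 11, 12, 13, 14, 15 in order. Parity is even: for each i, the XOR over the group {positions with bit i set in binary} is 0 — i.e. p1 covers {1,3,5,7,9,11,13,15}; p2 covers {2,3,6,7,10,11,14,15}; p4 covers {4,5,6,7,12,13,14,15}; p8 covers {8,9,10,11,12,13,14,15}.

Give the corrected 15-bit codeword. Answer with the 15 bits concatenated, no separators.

s1 (pos 1,3,5,7,9,11,13,15): 0⊕0⊕1⊕0⊕1⊕1⊕0⊕1 = 0
s2 (pos 2,3,6,7,10,11,14,15): 1⊕0⊕1⊕0⊕1⊕1⊕0⊕1 = 1
s4 (pos 4,5,6,7,12,13,14,15): 1⊕1⊕1⊕0⊕1⊕0⊕0⊕1 = 1
s8 (pos 8,9,10,11,12,13,14,15): 0⊕1⊕1⊕1⊕1⊕0⊕0⊕1 = 1
Syndrome s8…s1 = 1110 → error at position 14.
Flip position 14: 010111001111001 → 010111001111011

010111001111011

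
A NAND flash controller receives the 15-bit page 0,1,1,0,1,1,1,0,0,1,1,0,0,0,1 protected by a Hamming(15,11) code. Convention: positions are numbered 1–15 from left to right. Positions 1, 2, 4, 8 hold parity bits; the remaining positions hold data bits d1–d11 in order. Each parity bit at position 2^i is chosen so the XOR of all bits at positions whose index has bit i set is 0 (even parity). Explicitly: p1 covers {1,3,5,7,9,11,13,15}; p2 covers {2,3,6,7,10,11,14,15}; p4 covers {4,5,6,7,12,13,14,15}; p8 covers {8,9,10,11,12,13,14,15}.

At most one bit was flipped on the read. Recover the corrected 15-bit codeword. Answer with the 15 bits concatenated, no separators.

011011100100001

s1 (pos 1,3,5,7,9,11,13,15): 0⊕1⊕1⊕1⊕0⊕1⊕0⊕1 = 1
s2 (pos 2,3,6,7,10,11,14,15): 1⊕1⊕1⊕1⊕1⊕1⊕0⊕1 = 1
s4 (pos 4,5,6,7,12,13,14,15): 0⊕1⊕1⊕1⊕0⊕0⊕0⊕1 = 0
s8 (pos 8,9,10,11,12,13,14,15): 0⊕0⊕1⊕1⊕0⊕0⊕0⊕1 = 1
Syndrome s8…s1 = 1011 → error at position 11.
Flip position 11: 011011100110001 → 011011100100001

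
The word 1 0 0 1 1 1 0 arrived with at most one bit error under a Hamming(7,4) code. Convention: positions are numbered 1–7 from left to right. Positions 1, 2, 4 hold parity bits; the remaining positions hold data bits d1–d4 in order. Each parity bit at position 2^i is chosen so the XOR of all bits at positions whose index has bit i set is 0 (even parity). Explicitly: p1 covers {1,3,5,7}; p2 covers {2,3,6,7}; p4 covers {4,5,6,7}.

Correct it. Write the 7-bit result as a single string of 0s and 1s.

1001100

s1 (pos 1,3,5,7): 1⊕0⊕1⊕0 = 0
s2 (pos 2,3,6,7): 0⊕0⊕1⊕0 = 1
s4 (pos 4,5,6,7): 1⊕1⊕1⊕0 = 1
Syndrome s4…s1 = 110 → error at position 6.
Flip position 6: 1001110 → 1001100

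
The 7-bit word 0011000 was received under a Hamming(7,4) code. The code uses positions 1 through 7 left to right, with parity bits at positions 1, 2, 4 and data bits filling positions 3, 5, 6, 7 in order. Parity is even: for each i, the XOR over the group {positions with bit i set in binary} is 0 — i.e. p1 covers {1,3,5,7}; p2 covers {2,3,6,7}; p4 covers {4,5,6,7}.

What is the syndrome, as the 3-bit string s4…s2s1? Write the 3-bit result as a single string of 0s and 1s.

s1 (pos 1,3,5,7): 0⊕1⊕0⊕0 = 1
s2 (pos 2,3,6,7): 0⊕1⊕0⊕0 = 1
s4 (pos 4,5,6,7): 1⊕0⊕0⊕0 = 1
Syndrome s4…s1 = 111 → error at position 7.

111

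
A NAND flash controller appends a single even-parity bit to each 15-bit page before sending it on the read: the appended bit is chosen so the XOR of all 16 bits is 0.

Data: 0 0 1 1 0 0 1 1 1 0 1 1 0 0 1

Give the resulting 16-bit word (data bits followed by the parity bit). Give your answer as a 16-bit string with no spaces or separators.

0011001110110010

XOR of the 15 data bits: 0⊕0⊕1⊕1⊕0⊕0⊕1⊕1⊕1⊕0⊕1⊕1⊕0⊕0⊕1 = 0
Parity bit = 0 (so all 16 bits XOR to 0).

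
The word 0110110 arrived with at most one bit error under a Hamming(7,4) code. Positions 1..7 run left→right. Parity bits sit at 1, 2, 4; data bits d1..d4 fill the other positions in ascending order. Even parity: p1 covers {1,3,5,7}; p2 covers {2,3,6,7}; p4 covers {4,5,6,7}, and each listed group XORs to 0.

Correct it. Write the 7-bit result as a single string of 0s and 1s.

s1 (pos 1,3,5,7): 0⊕1⊕1⊕0 = 0
s2 (pos 2,3,6,7): 1⊕1⊕1⊕0 = 1
s4 (pos 4,5,6,7): 0⊕1⊕1⊕0 = 0
Syndrome s4…s1 = 010 → error at position 2.
Flip position 2: 0110110 → 0010110

0010110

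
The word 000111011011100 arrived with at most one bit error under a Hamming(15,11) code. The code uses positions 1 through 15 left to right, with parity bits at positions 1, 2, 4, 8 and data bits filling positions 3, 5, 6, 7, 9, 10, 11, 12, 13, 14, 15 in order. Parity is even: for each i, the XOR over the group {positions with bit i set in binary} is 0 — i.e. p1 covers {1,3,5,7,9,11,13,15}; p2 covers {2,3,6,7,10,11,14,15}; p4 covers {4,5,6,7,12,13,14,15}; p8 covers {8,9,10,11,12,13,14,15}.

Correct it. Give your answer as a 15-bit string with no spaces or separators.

s1 (pos 1,3,5,7,9,11,13,15): 0⊕0⊕1⊕0⊕1⊕1⊕1⊕0 = 0
s2 (pos 2,3,6,7,10,11,14,15): 0⊕0⊕1⊕0⊕0⊕1⊕0⊕0 = 0
s4 (pos 4,5,6,7,12,13,14,15): 1⊕1⊕1⊕0⊕1⊕1⊕0⊕0 = 1
s8 (pos 8,9,10,11,12,13,14,15): 1⊕1⊕0⊕1⊕1⊕1⊕0⊕0 = 1
Syndrome s8…s1 = 1100 → error at position 12.
Flip position 12: 000111011011100 → 000111011010100

000111011010100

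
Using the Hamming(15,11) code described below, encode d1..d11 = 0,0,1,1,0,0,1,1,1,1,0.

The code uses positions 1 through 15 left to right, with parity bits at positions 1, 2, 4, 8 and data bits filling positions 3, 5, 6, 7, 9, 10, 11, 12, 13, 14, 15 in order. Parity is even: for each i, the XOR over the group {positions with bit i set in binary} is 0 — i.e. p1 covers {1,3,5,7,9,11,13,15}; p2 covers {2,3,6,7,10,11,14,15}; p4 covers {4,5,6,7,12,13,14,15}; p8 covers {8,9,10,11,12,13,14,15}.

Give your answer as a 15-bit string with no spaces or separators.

100101100011110

Place data at non-parity positions: p1 p2 0 p4 0 1 1 p8 0 0 1 1 1 1 0
p1 (pos 1,3,5,7,9,11,13,15): XOR of data positions = 0⊕0⊕1⊕0⊕1⊕1⊕0 = 1
p2 (pos 2,3,6,7,10,11,14,15): XOR of data positions = 0⊕1⊕1⊕0⊕1⊕1⊕0 = 0
p4 (pos 4,5,6,7,12,13,14,15): XOR of data positions = 0⊕1⊕1⊕1⊕1⊕1⊕0 = 1
p8 (pos 8,9,10,11,12,13,14,15): XOR of data positions = 0⊕0⊕1⊕1⊕1⊕1⊕0 = 0
Codeword: 100101100011110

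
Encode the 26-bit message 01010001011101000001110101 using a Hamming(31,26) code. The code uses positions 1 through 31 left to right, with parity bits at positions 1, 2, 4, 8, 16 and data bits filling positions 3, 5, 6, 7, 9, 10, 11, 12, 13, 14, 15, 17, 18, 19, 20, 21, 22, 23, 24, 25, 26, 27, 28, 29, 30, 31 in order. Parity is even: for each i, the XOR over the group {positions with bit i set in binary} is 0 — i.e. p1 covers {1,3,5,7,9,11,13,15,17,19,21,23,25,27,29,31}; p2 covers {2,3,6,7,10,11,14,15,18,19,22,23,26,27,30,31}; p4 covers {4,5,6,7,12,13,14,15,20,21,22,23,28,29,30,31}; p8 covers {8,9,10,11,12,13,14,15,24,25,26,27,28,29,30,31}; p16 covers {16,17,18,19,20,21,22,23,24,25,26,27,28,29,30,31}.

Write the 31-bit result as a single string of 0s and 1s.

1101101000010111101000001110101

Place data at non-parity positions: p1 p2 0 p4 1 0 1 p8 0 0 0 1 0 1 1 p16 1 0 1 0 0 0 0 0 1 1 1 0 1 0 1
p1 (pos 1,3,5,7,9,11,13,15,17,19,21,23,25,27,29,31): XOR of data positions = 0⊕1⊕1⊕0⊕0⊕0⊕1⊕1⊕1⊕0⊕0⊕1⊕1⊕1⊕1 = 1
p2 (pos 2,3,6,7,10,11,14,15,18,19,22,23,26,27,30,31): XOR of data positions = 0⊕0⊕1⊕0⊕0⊕1⊕1⊕0⊕1⊕0⊕0⊕1⊕1⊕0⊕1 = 1
p4 (pos 4,5,6,7,12,13,14,15,20,21,22,23,28,29,30,31): XOR of data positions = 1⊕0⊕1⊕1⊕0⊕1⊕1⊕0⊕0⊕0⊕0⊕0⊕1⊕0⊕1 = 1
p8 (pos 8,9,10,11,12,13,14,15,24,25,26,27,28,29,30,31): XOR of data positions = 0⊕0⊕0⊕1⊕0⊕1⊕1⊕0⊕1⊕1⊕1⊕0⊕1⊕0⊕1 = 0
p16 (pos 16,17,18,19,20,21,22,23,24,25,26,27,28,29,30,31): XOR of data positions = 1⊕0⊕1⊕0⊕0⊕0⊕0⊕0⊕1⊕1⊕1⊕0⊕1⊕0⊕1 = 1
Codeword: 1101101000010111101000001110101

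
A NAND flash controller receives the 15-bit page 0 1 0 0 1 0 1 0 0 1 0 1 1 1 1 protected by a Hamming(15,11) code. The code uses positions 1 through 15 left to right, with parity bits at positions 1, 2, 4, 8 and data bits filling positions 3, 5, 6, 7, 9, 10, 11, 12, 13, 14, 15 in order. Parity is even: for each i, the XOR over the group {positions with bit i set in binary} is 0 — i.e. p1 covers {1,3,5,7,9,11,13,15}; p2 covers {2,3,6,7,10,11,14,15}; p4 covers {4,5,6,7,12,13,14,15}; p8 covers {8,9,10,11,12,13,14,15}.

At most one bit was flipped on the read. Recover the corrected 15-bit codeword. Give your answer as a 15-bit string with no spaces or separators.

s1 (pos 1,3,5,7,9,11,13,15): 0⊕0⊕1⊕1⊕0⊕0⊕1⊕1 = 0
s2 (pos 2,3,6,7,10,11,14,15): 1⊕0⊕0⊕1⊕1⊕0⊕1⊕1 = 1
s4 (pos 4,5,6,7,12,13,14,15): 0⊕1⊕0⊕1⊕1⊕1⊕1⊕1 = 0
s8 (pos 8,9,10,11,12,13,14,15): 0⊕0⊕1⊕0⊕1⊕1⊕1⊕1 = 1
Syndrome s8…s1 = 1010 → error at position 10.
Flip position 10: 010010100101111 → 010010100001111

010010100001111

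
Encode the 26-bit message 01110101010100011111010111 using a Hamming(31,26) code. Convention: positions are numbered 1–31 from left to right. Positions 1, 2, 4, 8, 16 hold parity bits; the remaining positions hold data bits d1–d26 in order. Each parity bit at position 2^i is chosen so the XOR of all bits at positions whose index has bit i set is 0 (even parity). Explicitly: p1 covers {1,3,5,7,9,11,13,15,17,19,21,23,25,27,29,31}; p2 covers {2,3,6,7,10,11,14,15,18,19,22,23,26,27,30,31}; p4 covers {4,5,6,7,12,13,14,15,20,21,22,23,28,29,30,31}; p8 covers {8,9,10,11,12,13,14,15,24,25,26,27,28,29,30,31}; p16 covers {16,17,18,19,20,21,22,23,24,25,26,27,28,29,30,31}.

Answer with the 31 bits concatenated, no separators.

Place data at non-parity positions: p1 p2 0 p4 1 1 1 p8 0 1 0 1 0 1 0 p16 1 0 0 0 1 1 1 1 1 0 1 0 1 1 1
p1 (pos 1,3,5,7,9,11,13,15,17,19,21,23,25,27,29,31): XOR of data positions = 0⊕1⊕1⊕0⊕0⊕0⊕0⊕1⊕0⊕1⊕1⊕1⊕1⊕1⊕1 = 1
p2 (pos 2,3,6,7,10,11,14,15,18,19,22,23,26,27,30,31): XOR of data positions = 0⊕1⊕1⊕1⊕0⊕1⊕0⊕0⊕0⊕1⊕1⊕0⊕1⊕1⊕1 = 1
p4 (pos 4,5,6,7,12,13,14,15,20,21,22,23,28,29,30,31): XOR of data positions = 1⊕1⊕1⊕1⊕0⊕1⊕0⊕0⊕1⊕1⊕1⊕0⊕1⊕1⊕1 = 1
p8 (pos 8,9,10,11,12,13,14,15,24,25,26,27,28,29,30,31): XOR of data positions = 0⊕1⊕0⊕1⊕0⊕1⊕0⊕1⊕1⊕0⊕1⊕0⊕1⊕1⊕1 = 1
p16 (pos 16,17,18,19,20,21,22,23,24,25,26,27,28,29,30,31): XOR of data positions = 1⊕0⊕0⊕0⊕1⊕1⊕1⊕1⊕1⊕0⊕1⊕0⊕1⊕1⊕1 = 0
Codeword: 1101111101010100100011111010111

1101111101010100100011111010111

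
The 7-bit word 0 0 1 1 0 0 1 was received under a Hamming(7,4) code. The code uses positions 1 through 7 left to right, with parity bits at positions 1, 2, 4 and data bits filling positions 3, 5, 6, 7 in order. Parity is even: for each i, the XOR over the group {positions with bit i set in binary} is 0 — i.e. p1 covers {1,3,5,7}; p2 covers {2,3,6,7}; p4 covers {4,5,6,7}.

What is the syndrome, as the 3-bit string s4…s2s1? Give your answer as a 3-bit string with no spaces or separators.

s1 (pos 1,3,5,7): 0⊕1⊕0⊕1 = 0
s2 (pos 2,3,6,7): 0⊕1⊕0⊕1 = 0
s4 (pos 4,5,6,7): 1⊕0⊕0⊕1 = 0
Syndrome s4…s1 = 000 → no error.

000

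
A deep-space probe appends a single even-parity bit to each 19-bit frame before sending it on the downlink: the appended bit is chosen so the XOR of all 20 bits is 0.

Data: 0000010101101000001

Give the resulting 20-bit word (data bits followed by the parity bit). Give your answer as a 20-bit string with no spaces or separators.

00000101011010000010

XOR of the 19 data bits: 0⊕0⊕0⊕0⊕0⊕1⊕0⊕1⊕0⊕1⊕1⊕0⊕1⊕0⊕0⊕0⊕0⊕0⊕1 = 0
Parity bit = 0 (so all 20 bits XOR to 0).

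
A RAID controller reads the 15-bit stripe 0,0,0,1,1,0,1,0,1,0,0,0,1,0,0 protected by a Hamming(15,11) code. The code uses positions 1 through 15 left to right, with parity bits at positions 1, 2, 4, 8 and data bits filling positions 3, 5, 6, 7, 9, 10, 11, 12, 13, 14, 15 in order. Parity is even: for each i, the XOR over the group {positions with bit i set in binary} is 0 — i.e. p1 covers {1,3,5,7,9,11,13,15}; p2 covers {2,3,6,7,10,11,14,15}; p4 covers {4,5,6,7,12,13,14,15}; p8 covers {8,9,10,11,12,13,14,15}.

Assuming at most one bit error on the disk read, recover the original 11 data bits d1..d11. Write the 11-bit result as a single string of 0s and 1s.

01011000100

s1 (pos 1,3,5,7,9,11,13,15): 0⊕0⊕1⊕1⊕1⊕0⊕1⊕0 = 0
s2 (pos 2,3,6,7,10,11,14,15): 0⊕0⊕0⊕1⊕0⊕0⊕0⊕0 = 1
s4 (pos 4,5,6,7,12,13,14,15): 1⊕1⊕0⊕1⊕0⊕1⊕0⊕0 = 0
s8 (pos 8,9,10,11,12,13,14,15): 0⊕1⊕0⊕0⊕0⊕1⊕0⊕0 = 0
Syndrome s8…s1 = 0010 → error at position 2.
Flip position 2: 000110101000100 → 010110101000100
Read data bits from positions 3,5,6,7,9,10,11,12,13,14,15: 01011000100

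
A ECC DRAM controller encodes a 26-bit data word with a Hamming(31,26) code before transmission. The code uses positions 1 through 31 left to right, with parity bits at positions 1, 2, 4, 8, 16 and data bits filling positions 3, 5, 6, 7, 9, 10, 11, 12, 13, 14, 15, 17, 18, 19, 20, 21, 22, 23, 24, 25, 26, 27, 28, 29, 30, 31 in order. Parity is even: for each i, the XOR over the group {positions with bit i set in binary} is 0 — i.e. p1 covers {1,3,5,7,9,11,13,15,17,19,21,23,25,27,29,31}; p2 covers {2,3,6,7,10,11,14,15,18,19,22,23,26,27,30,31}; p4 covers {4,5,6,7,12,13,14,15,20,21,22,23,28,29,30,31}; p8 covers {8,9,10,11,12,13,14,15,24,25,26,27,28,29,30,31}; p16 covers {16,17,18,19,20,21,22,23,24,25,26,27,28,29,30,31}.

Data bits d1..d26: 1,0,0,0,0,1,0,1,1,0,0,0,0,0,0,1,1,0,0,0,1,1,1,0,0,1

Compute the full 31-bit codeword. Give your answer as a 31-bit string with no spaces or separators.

1010000101011000000011000111001

Place data at non-parity positions: p1 p2 1 p4 0 0 0 p8 0 1 0 1 1 0 0 p16 0 0 0 0 1 1 0 0 0 1 1 1 0 0 1
p1 (pos 1,3,5,7,9,11,13,15,17,19,21,23,25,27,29,31): XOR of data positions = 1⊕0⊕0⊕0⊕0⊕1⊕0⊕0⊕0⊕1⊕0⊕0⊕1⊕0⊕1 = 1
p2 (pos 2,3,6,7,10,11,14,15,18,19,22,23,26,27,30,31): XOR of data positions = 1⊕0⊕0⊕1⊕0⊕0⊕0⊕0⊕0⊕1⊕0⊕1⊕1⊕0⊕1 = 0
p4 (pos 4,5,6,7,12,13,14,15,20,21,22,23,28,29,30,31): XOR of data positions = 0⊕0⊕0⊕1⊕1⊕0⊕0⊕0⊕1⊕1⊕0⊕1⊕0⊕0⊕1 = 0
p8 (pos 8,9,10,11,12,13,14,15,24,25,26,27,28,29,30,31): XOR of data positions = 0⊕1⊕0⊕1⊕1⊕0⊕0⊕0⊕0⊕1⊕1⊕1⊕0⊕0⊕1 = 1
p16 (pos 16,17,18,19,20,21,22,23,24,25,26,27,28,29,30,31): XOR of data positions = 0⊕0⊕0⊕0⊕1⊕1⊕0⊕0⊕0⊕1⊕1⊕1⊕0⊕0⊕1 = 0
Codeword: 1010000101011000000011000111001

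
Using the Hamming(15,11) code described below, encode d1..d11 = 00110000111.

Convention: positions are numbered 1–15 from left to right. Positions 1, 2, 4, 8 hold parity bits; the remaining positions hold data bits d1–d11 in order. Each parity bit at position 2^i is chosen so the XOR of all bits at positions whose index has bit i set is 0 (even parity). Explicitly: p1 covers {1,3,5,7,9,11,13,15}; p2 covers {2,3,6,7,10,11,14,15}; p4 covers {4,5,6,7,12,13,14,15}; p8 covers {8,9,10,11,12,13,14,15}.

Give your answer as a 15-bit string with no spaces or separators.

Place data at non-parity positions: p1 p2 0 p4 0 1 1 p8 0 0 0 0 1 1 1
p1 (pos 1,3,5,7,9,11,13,15): XOR of data positions = 0⊕0⊕1⊕0⊕0⊕1⊕1 = 1
p2 (pos 2,3,6,7,10,11,14,15): XOR of data positions = 0⊕1⊕1⊕0⊕0⊕1⊕1 = 0
p4 (pos 4,5,6,7,12,13,14,15): XOR of data positions = 0⊕1⊕1⊕0⊕1⊕1⊕1 = 1
p8 (pos 8,9,10,11,12,13,14,15): XOR of data positions = 0⊕0⊕0⊕0⊕1⊕1⊕1 = 1
Codeword: 100101110000111

100101110000111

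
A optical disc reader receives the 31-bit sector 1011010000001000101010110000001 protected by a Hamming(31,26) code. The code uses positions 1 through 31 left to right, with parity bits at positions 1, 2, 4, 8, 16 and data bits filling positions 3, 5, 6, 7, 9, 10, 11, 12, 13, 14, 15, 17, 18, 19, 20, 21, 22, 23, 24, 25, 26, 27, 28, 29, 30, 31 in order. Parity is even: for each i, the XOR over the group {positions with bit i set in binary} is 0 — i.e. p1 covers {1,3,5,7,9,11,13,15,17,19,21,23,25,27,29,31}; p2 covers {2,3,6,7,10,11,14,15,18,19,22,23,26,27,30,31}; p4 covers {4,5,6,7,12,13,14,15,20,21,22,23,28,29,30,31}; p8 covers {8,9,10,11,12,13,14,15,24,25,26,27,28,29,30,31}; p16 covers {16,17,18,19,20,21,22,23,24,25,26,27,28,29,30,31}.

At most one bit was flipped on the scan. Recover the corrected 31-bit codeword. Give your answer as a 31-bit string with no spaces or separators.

1011010001001000101010110000001

s1 (pos 1,3,5,7,9,11,13,15,17,19,21,23,25,27,29,31): 1⊕1⊕0⊕0⊕0⊕0⊕1⊕0⊕1⊕1⊕1⊕1⊕0⊕0⊕0⊕1 = 0
s2 (pos 2,3,6,7,10,11,14,15,18,19,22,23,26,27,30,31): 0⊕1⊕1⊕0⊕0⊕0⊕0⊕0⊕0⊕1⊕0⊕1⊕0⊕0⊕0⊕1 = 1
s4 (pos 4,5,6,7,12,13,14,15,20,21,22,23,28,29,30,31): 1⊕0⊕1⊕0⊕0⊕1⊕0⊕0⊕0⊕1⊕0⊕1⊕0⊕0⊕0⊕1 = 0
s8 (pos 8,9,10,11,12,13,14,15,24,25,26,27,28,29,30,31): 0⊕0⊕0⊕0⊕0⊕1⊕0⊕0⊕1⊕0⊕0⊕0⊕0⊕0⊕0⊕1 = 1
s16 (pos 16,17,18,19,20,21,22,23,24,25,26,27,28,29,30,31): 0⊕1⊕0⊕1⊕0⊕1⊕0⊕1⊕1⊕0⊕0⊕0⊕0⊕0⊕0⊕1 = 0
Syndrome s16…s1 = 01010 → error at position 10.
Flip position 10: 1011010000001000101010110000001 → 1011010001001000101010110000001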